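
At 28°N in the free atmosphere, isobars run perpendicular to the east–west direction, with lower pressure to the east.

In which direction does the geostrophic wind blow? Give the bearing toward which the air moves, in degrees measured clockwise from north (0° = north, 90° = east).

The pressure-gradient force points toward the east (bearing 090°).
Geostrophic balance: in the Northern Hemisphere the Coriolis force deflects motion to the right, so the geostrophic wind blows 90° to the right of the pressure-gradient force (low pressure on the left).
Rotating 090° by 90° clockwise gives 180° — the wind blows toward the south.

180°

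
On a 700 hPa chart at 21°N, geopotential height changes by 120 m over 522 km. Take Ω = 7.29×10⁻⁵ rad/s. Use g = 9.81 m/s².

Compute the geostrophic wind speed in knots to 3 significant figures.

Coriolis parameter at 21°N:
f = 2Ω sin φ = 2 × 7.29×10⁻⁵ × sin 21° = 5.23×10⁻⁵ s⁻¹
Height gradient: |∂Z/∂n| = 120 m / 522000 m = 2.30×10⁻⁴
On a pressure surface, geostrophic balance gives V_g = (g/f)|∂Z/∂n|:
V_g = 9.81 × 2.30×10⁻⁴ / 5.23×10⁻⁵ = 43.2 m/s
Converting: 43.2 m/s × 1.944 = 83.9 knots

83.9 knots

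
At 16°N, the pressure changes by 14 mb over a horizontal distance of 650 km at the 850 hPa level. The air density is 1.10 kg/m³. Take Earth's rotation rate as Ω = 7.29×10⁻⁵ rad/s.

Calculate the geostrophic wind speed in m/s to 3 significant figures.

Coriolis parameter at 16°N:
f = 2Ω sin φ = 2 × 7.29×10⁻⁵ × sin 16° = 4.02×10⁻⁵ s⁻¹
Pressure gradient: |∂P/∂n| = 1400 Pa / 650000 m = 2.15×10⁻³ Pa/m
Geostrophic balance (pressure-gradient force = Coriolis force):
V_g = (1/(fρ)) |∂P/∂n| = 2.15×10⁻³ / (4.02×10⁻⁵ × 1.10) = 48.7 m/s

48.7 m/s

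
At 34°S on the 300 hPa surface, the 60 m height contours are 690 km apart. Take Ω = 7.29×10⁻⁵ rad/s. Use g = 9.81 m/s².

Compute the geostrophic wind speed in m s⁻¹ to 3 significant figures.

Coriolis parameter at 34°S:
f = 2Ω sin φ = 2 × 7.29×10⁻⁵ × sin 34° = 8.15×10⁻⁵ s⁻¹
Height gradient: |∂Z/∂n| = 60 m / 690000 m = 8.70×10⁻⁵
On a pressure surface, geostrophic balance gives V_g = (g/f)|∂Z/∂n|:
V_g = 9.81 × 8.70×10⁻⁵ / 8.15×10⁻⁵ = 10.5 m/s

10.5 m s⁻¹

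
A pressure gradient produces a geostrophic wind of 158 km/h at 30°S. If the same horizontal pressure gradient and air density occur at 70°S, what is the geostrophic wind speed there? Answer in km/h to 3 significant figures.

With the same pressure gradient and density, V_g ∝ 1/f ∝ 1/sin φ.
V₂ = V₁ · sin φ₁ / sin φ₂ = 158 × sin 30° / sin 70°
V₂ = 158 × 0.5000/0.9397 = 84.1 km/h

84.1 km/h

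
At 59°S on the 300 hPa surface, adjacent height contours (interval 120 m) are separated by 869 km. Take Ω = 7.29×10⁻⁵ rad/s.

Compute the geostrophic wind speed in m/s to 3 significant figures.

Coriolis parameter at 59°S:
f = 2Ω sin φ = 2 × 7.29×10⁻⁵ × sin 59° = 1.25×10⁻⁴ s⁻¹
Height gradient: |∂Z/∂n| = 120 m / 869000 m = 1.38×10⁻⁴
On a pressure surface, geostrophic balance gives V_g = (g/f)|∂Z/∂n|:
V_g = 9.81 × 1.38×10⁻⁴ / 1.25×10⁻⁴ = 10.8 m/s

10.8 m/s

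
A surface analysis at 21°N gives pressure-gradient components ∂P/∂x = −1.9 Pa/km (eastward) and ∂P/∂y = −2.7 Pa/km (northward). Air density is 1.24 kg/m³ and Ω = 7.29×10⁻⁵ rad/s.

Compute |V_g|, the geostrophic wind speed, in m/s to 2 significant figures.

51 m/s

Coriolis parameter at 21°N:
f = 2Ω sin φ = 2 × 7.29×10⁻⁵ × sin 21° = 5.23×10⁻⁵ s⁻¹
Component geostrophic relations (x east, y north):
u_g = −(1/(fρ)) ∂P/∂y,  v_g = (1/(fρ)) ∂P/∂x
u_g = −(−2.7×10⁻³)/(5.23×10⁻⁵ × 1.24) = 41.7 m/s;  v_g = (−1.9×10⁻³)/(5.23×10⁻⁵ × 1.24) = −29.3 m/s
|V_g| = √(u_g² + v_g²) = 51.0 m/s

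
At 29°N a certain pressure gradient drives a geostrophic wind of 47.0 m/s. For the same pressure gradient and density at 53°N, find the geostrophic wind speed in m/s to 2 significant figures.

With the same pressure gradient and density, V_g ∝ 1/f ∝ 1/sin φ.
V₂ = V₁ · sin φ₁ / sin φ₂ = 47.0 × sin 29° / sin 53°
V₂ = 47.0 × 0.4848/0.7986 = 29 m/s

29 m/s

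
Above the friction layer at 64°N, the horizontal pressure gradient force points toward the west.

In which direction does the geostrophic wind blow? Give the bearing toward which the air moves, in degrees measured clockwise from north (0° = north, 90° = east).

The pressure-gradient force points toward the west (bearing 270°).
Geostrophic balance: in the Northern Hemisphere the Coriolis force deflects motion to the right, so the geostrophic wind blows 90° to the right of the pressure-gradient force (low pressure on the left).
Rotating 270° by 90° clockwise gives 000° — the wind blows toward the north.

000°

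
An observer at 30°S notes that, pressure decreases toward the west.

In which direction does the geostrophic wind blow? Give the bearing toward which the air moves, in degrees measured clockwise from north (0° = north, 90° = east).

180°

The pressure-gradient force points toward the west (bearing 270°).
Geostrophic balance: in the Southern Hemisphere the Coriolis force deflects motion to the left, so the geostrophic wind blows 90° to the left of the pressure-gradient force (low pressure on the right).
Rotating 270° by 90° counterclockwise gives 180° — the wind blows toward the south.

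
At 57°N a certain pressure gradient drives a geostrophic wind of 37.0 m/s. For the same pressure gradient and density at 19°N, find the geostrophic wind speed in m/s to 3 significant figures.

95.3 m/s

With the same pressure gradient and density, V_g ∝ 1/f ∝ 1/sin φ.
V₂ = V₁ · sin φ₁ / sin φ₂ = 37.0 × sin 57° / sin 19°
V₂ = 37.0 × 0.8387/0.3256 = 95.3 m/s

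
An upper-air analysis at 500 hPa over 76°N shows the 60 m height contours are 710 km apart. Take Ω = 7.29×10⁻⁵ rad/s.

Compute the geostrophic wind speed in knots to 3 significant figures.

11.4 knots

Coriolis parameter at 76°N:
f = 2Ω sin φ = 2 × 7.29×10⁻⁵ × sin 76° = 1.41×10⁻⁴ s⁻¹
Height gradient: |∂Z/∂n| = 60 m / 710000 m = 8.45×10⁻⁵
On a pressure surface, geostrophic balance gives V_g = (g/f)|∂Z/∂n|:
V_g = 9.81 × 8.45×10⁻⁵ / 1.41×10⁻⁴ = 5.86 m/s
Converting: 5.86 m/s × 1.944 = 11.4 knots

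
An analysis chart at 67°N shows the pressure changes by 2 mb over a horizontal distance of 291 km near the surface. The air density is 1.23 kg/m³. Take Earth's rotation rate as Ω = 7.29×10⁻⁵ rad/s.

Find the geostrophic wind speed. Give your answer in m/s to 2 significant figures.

4.2 m/s

Coriolis parameter at 67°N:
f = 2Ω sin φ = 2 × 7.29×10⁻⁵ × sin 67° = 1.34×10⁻⁴ s⁻¹
Pressure gradient: |∂P/∂n| = 200 Pa / 291000 m = 6.87×10⁻⁴ Pa/m
Geostrophic balance (pressure-gradient force = Coriolis force):
V_g = (1/(fρ)) |∂P/∂n| = 6.87×10⁻⁴ / (1.34×10⁻⁴ × 1.23) = 4.16 m/s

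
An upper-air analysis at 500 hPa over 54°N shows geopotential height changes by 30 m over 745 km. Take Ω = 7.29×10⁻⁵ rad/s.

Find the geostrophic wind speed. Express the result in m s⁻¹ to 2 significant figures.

Coriolis parameter at 54°N:
f = 2Ω sin φ = 2 × 7.29×10⁻⁵ × sin 54° = 1.18×10⁻⁴ s⁻¹
Height gradient: |∂Z/∂n| = 30 m / 745000 m = 4.03×10⁻⁵
On a pressure surface, geostrophic balance gives V_g = (g/f)|∂Z/∂n|:
V_g = 9.81 × 4.03×10⁻⁵ / 1.18×10⁻⁴ = 3.35 m/s

3.3 m s⁻¹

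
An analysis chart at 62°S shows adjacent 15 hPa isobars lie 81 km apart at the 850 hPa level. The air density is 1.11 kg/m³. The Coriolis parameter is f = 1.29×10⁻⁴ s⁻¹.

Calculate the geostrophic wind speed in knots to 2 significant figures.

250 knots

Pressure gradient: |∂P/∂n| = 1500 Pa / 81000 m = 1.85×10⁻² Pa/m
Geostrophic balance (pressure-gradient force = Coriolis force):
V_g = (1/(fρ)) |∂P/∂n| = 1.85×10⁻² / (1.29×10⁻⁴ × 1.11) = 129 m/s
Converting: 129 m/s × 1.944 = 250 knots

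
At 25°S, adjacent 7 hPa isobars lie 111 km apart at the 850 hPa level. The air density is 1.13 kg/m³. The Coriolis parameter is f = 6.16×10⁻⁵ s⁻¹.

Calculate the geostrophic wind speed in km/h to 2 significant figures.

330 km/h

Pressure gradient: |∂P/∂n| = 700 Pa / 111000 m = 6.31×10⁻³ Pa/m
Geostrophic balance (pressure-gradient force = Coriolis force):
V_g = (1/(fρ)) |∂P/∂n| = 6.31×10⁻³ / (6.16×10⁻⁵ × 1.13) = 90.6 m/s
Converting: 90.6 m/s × 3.6 = 330 km/h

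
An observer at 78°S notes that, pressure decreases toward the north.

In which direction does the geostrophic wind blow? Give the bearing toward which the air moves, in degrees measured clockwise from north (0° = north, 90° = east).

270°

The pressure-gradient force points toward the north (bearing 000°).
Geostrophic balance: in the Southern Hemisphere the Coriolis force deflects motion to the left, so the geostrophic wind blows 90° to the left of the pressure-gradient force (low pressure on the right).
Rotating 000° by 90° counterclockwise gives 270° — the wind blows toward the west.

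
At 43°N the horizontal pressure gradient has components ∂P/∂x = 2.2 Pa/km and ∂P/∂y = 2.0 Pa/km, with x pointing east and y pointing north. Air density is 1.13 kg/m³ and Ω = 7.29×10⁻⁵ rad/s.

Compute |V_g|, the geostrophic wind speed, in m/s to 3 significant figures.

Coriolis parameter at 43°N:
f = 2Ω sin φ = 2 × 7.29×10⁻⁵ × sin 43° = 9.94×10⁻⁵ s⁻¹
Component geostrophic relations (x east, y north):
u_g = −(1/(fρ)) ∂P/∂y,  v_g = (1/(fρ)) ∂P/∂x
u_g = −(2.0×10⁻³)/(9.94×10⁻⁵ × 1.13) = −17.8 m/s;  v_g = (2.2×10⁻³)/(9.94×10⁻⁵ × 1.13) = 19.6 m/s
|V_g| = √(u_g² + v_g²) = 26.5 m/s

26.5 m/s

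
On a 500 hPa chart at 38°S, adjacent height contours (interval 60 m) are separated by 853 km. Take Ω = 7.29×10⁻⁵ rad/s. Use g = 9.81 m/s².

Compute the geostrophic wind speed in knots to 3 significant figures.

Coriolis parameter at 38°S:
f = 2Ω sin φ = 2 × 7.29×10⁻⁵ × sin 38° = 8.98×10⁻⁵ s⁻¹
Height gradient: |∂Z/∂n| = 60 m / 853000 m = 7.03×10⁻⁵
On a pressure surface, geostrophic balance gives V_g = (g/f)|∂Z/∂n|:
V_g = 9.81 × 7.03×10⁻⁵ / 8.98×10⁻⁵ = 7.69 m/s
Converting: 7.69 m/s × 1.944 = 14.9 knots

14.9 knots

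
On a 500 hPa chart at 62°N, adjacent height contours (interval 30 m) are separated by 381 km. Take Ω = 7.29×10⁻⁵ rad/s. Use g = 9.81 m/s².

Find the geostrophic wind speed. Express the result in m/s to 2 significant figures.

Coriolis parameter at 62°N:
f = 2Ω sin φ = 2 × 7.29×10⁻⁵ × sin 62° = 1.29×10⁻⁴ s⁻¹
Height gradient: |∂Z/∂n| = 30 m / 381000 m = 7.87×10⁻⁵
On a pressure surface, geostrophic balance gives V_g = (g/f)|∂Z/∂n|:
V_g = 9.81 × 7.87×10⁻⁵ / 1.29×10⁻⁴ = 6.00 m/s

6.0 m/s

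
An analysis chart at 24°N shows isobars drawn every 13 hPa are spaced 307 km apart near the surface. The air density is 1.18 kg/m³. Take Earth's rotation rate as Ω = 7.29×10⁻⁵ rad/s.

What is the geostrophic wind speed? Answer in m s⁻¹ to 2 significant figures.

Coriolis parameter at 24°N:
f = 2Ω sin φ = 2 × 7.29×10⁻⁵ × sin 24° = 5.93×10⁻⁵ s⁻¹
Pressure gradient: |∂P/∂n| = 1300 Pa / 307000 m = 4.23×10⁻³ Pa/m
Geostrophic balance (pressure-gradient force = Coriolis force):
V_g = (1/(fρ)) |∂P/∂n| = 4.23×10⁻³ / (5.93×10⁻⁵ × 1.18) = 60.5 m/s

61 m s⁻¹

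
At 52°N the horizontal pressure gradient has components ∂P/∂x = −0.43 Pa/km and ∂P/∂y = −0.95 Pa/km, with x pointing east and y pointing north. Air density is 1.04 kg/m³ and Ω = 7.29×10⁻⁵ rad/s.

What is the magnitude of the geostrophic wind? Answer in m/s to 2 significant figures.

8.7 m/s

Coriolis parameter at 52°N:
f = 2Ω sin φ = 2 × 7.29×10⁻⁵ × sin 52° = 1.15×10⁻⁴ s⁻¹
Component geostrophic relations (x east, y north):
u_g = −(1/(fρ)) ∂P/∂y,  v_g = (1/(fρ)) ∂P/∂x
u_g = −(−0.95×10⁻³)/(1.15×10⁻⁴ × 1.04) = 7.95 m/s;  v_g = (−0.43×10⁻³)/(1.15×10⁻⁴ × 1.04) = −3.60 m/s
|V_g| = √(u_g² + v_g²) = 8.73 m/s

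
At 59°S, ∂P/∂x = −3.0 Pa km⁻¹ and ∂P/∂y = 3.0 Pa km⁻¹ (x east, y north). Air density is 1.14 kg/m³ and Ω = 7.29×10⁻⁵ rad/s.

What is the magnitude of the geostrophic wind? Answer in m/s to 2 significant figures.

Coriolis parameter at 59°S:
f = 2Ω sin φ = 2 × 7.29×10⁻⁵ × sin 59° = 1.25×10⁻⁴ s⁻¹
In the Southern Hemisphere f is negative: f = −1.25×10⁻⁴ s⁻¹.
Component geostrophic relations (x east, y north):
u_g = −(1/(fρ)) ∂P/∂y,  v_g = (1/(fρ)) ∂P/∂x
u_g = −(3.0×10⁻³)/(−1.25×10⁻⁴ × 1.14) = 21.1 m/s;  v_g = (−3.0×10⁻³)/(−1.25×10⁻⁴ × 1.14) = 21.1 m/s
|V_g| = √(u_g² + v_g²) = 29.8 m/s

30 m/s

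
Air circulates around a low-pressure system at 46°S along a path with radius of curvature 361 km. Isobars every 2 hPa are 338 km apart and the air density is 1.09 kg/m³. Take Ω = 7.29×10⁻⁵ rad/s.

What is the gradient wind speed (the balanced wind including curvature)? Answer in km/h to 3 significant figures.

16.6 km/h

Coriolis parameter at 46°S:
f = 2Ω sin φ = 2 × 7.29×10⁻⁵ × sin 46° = 1.05×10⁻⁴ s⁻¹
Pressure gradient: |∂P/∂n| = 200 Pa / 338000 m = 5.92×10⁻⁴ Pa/m
Geostrophic speed: V_g = |∂P/∂n|/(fρ) = 5.92×10⁻⁴/(1.05×10⁻⁴ × 1.09) = 5.18 m/s
Around a low, centrifugal force acts outward with Coriolis, so pressure-gradient force balances both:
(1/ρ)|∂P/∂n| = fV + V²/R  →  V² + fR·V − fR·V_g = 0
With fR = 1.05×10⁻⁴ × 361×10³ m = 37.9 m/s:
V = [−fR + √((fR)² + 4 fR V_g)]/2 = [−37.9 + √(37.9² + 4×37.9×5.18)]/2 = 4.61 m/s
Subgeostrophic (V < V_g = 5.18 m/s), as expected around a low.
Converting: 4.61 m/s × 3.6 = 16.6 km/h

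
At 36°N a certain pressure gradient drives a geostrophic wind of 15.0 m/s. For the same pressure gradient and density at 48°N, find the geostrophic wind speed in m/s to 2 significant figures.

12 m/s

With the same pressure gradient and density, V_g ∝ 1/f ∝ 1/sin φ.
V₂ = V₁ · sin φ₁ / sin φ₂ = 15.0 × sin 36° / sin 48°
V₂ = 15.0 × 0.5878/0.7431 = 12 m/s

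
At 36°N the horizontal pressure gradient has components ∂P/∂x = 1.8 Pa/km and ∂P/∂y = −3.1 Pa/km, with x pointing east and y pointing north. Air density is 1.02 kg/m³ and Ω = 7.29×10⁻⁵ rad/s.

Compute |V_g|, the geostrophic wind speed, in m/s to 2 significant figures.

41 m/s

Coriolis parameter at 36°N:
f = 2Ω sin φ = 2 × 7.29×10⁻⁵ × sin 36° = 8.57×10⁻⁵ s⁻¹
Component geostrophic relations (x east, y north):
u_g = −(1/(fρ)) ∂P/∂y,  v_g = (1/(fρ)) ∂P/∂x
u_g = −(−3.1×10⁻³)/(8.57×10⁻⁵ × 1.02) = 35.5 m/s;  v_g = (1.8×10⁻³)/(8.57×10⁻⁵ × 1.02) = 20.6 m/s
|V_g| = √(u_g² + v_g²) = 41.0 m/s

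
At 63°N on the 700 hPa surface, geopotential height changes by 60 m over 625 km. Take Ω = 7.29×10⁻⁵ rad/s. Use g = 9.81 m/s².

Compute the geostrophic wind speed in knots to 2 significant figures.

14 knots

Coriolis parameter at 63°N:
f = 2Ω sin φ = 2 × 7.29×10⁻⁵ × sin 63° = 1.30×10⁻⁴ s⁻¹
Height gradient: |∂Z/∂n| = 60 m / 625000 m = 9.60×10⁻⁵
On a pressure surface, geostrophic balance gives V_g = (g/f)|∂Z/∂n|:
V_g = 9.81 × 9.60×10⁻⁵ / 1.30×10⁻⁴ = 7.25 m/s
Converting: 7.25 m/s × 1.944 = 14 knots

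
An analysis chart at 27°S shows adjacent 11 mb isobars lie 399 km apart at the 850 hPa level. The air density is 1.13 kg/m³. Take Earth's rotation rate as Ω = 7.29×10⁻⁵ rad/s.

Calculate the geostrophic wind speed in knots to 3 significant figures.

Coriolis parameter at 27°S:
f = 2Ω sin φ = 2 × 7.29×10⁻⁵ × sin 27° = 6.62×10⁻⁵ s⁻¹
Pressure gradient: |∂P/∂n| = 1100 Pa / 399000 m = 2.76×10⁻³ Pa/m
Geostrophic balance (pressure-gradient force = Coriolis force):
V_g = (1/(fρ)) |∂P/∂n| = 2.76×10⁻³ / (6.62×10⁻⁵ × 1.13) = 36.9 m/s
Converting: 36.9 m/s × 1.944 = 71.6 knots

71.6 knots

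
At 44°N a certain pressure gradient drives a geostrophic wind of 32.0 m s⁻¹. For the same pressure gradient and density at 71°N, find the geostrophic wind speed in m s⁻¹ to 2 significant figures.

With the same pressure gradient and density, V_g ∝ 1/f ∝ 1/sin φ.
V₂ = V₁ · sin φ₁ / sin φ₂ = 32.0 × sin 44° / sin 71°
V₂ = 32.0 × 0.6947/0.9455 = 24 m s⁻¹

24 m s⁻¹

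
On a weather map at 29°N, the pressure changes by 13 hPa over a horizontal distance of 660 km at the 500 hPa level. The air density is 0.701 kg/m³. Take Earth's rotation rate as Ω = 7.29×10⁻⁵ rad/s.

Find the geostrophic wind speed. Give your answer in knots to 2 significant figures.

77 knots

Coriolis parameter at 29°N:
f = 2Ω sin φ = 2 × 7.29×10⁻⁵ × sin 29° = 7.07×10⁻⁵ s⁻¹
Pressure gradient: |∂P/∂n| = 1300 Pa / 660000 m = 1.97×10⁻³ Pa/m
Geostrophic balance (pressure-gradient force = Coriolis force):
V_g = (1/(fρ)) |∂P/∂n| = 1.97×10⁻³ / (7.07×10⁻⁵ × 0.701) = 39.8 m/s
Converting: 39.8 m/s × 1.944 = 77 knots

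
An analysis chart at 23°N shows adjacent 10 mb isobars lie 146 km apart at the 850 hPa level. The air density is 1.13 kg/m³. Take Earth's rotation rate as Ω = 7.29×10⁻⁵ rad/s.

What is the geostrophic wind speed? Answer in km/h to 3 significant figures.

Coriolis parameter at 23°N:
f = 2Ω sin φ = 2 × 7.29×10⁻⁵ × sin 23° = 5.70×10⁻⁵ s⁻¹
Pressure gradient: |∂P/∂n| = 1000 Pa / 146000 m = 6.85×10⁻³ Pa/m
Geostrophic balance (pressure-gradient force = Coriolis force):
V_g = (1/(fρ)) |∂P/∂n| = 6.85×10⁻³ / (5.70×10⁻⁵ × 1.13) = 106 m/s
Converting: 106 m/s × 3.6 = 383 km/h

383 km/h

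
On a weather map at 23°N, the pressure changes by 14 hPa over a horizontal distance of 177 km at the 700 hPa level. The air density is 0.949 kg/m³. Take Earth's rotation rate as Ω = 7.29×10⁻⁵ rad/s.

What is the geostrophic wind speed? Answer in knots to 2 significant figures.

Coriolis parameter at 23°N:
f = 2Ω sin φ = 2 × 7.29×10⁻⁵ × sin 23° = 5.70×10⁻⁵ s⁻¹
Pressure gradient: |∂P/∂n| = 1400 Pa / 177000 m = 7.91×10⁻³ Pa/m
Geostrophic balance (pressure-gradient force = Coriolis force):
V_g = (1/(fρ)) |∂P/∂n| = 7.91×10⁻³ / (5.70×10⁻⁵ × 0.949) = 146 m/s
Converting: 146 m/s × 1.944 = 280 knots

280 knots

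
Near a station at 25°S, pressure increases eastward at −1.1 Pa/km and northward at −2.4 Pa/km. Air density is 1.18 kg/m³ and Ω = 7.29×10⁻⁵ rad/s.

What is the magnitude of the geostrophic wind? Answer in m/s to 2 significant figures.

Coriolis parameter at 25°S:
f = 2Ω sin φ = 2 × 7.29×10⁻⁵ × sin 25° = 6.16×10⁻⁵ s⁻¹
In the Southern Hemisphere f is negative: f = −6.16×10⁻⁵ s⁻¹.
Component geostrophic relations (x east, y north):
u_g = −(1/(fρ)) ∂P/∂y,  v_g = (1/(fρ)) ∂P/∂x
u_g = −(−2.4×10⁻³)/(−6.16×10⁻⁵ × 1.18) = −33.0 m/s;  v_g = (−1.1×10⁻³)/(−6.16×10⁻⁵ × 1.18) = 15.1 m/s
|V_g| = √(u_g² + v_g²) = 36.3 m/s

36 m/s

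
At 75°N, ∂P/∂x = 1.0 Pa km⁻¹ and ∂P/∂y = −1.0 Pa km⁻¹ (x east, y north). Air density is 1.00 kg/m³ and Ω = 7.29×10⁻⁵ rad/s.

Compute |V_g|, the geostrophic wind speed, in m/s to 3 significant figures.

10.0 m/s

Coriolis parameter at 75°N:
f = 2Ω sin φ = 2 × 7.29×10⁻⁵ × sin 75° = 1.41×10⁻⁴ s⁻¹
Component geostrophic relations (x east, y north):
u_g = −(1/(fρ)) ∂P/∂y,  v_g = (1/(fρ)) ∂P/∂x
u_g = −(−1.0×10⁻³)/(1.41×10⁻⁴ × 1.00) = 7.10 m/s;  v_g = (1.0×10⁻³)/(1.41×10⁻⁴ × 1.00) = 7.10 m/s
|V_g| = √(u_g² + v_g²) = 10.0 m/s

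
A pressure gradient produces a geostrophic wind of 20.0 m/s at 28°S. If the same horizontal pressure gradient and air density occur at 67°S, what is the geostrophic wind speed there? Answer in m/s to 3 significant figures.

10.2 m/s

With the same pressure gradient and density, V_g ∝ 1/f ∝ 1/sin φ.
V₂ = V₁ · sin φ₁ / sin φ₂ = 20.0 × sin 28° / sin 67°
V₂ = 20.0 × 0.4695/0.9205 = 10.2 m/s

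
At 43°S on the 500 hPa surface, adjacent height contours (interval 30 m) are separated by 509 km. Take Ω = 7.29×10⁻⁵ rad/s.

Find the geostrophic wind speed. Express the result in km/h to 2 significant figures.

21 km/h

Coriolis parameter at 43°S:
f = 2Ω sin φ = 2 × 7.29×10⁻⁵ × sin 43° = 9.94×10⁻⁵ s⁻¹
Height gradient: |∂Z/∂n| = 30 m / 509000 m = 5.89×10⁻⁵
On a pressure surface, geostrophic balance gives V_g = (g/f)|∂Z/∂n|:
V_g = 9.81 × 5.89×10⁻⁵ / 9.94×10⁻⁵ = 5.81 m/s
Converting: 5.81 m/s × 3.6 = 21 km/h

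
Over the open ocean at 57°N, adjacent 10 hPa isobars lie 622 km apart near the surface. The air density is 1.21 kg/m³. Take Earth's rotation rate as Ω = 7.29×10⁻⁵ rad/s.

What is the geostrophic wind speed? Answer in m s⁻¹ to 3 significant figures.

Coriolis parameter at 57°N:
f = 2Ω sin φ = 2 × 7.29×10⁻⁵ × sin 57° = 1.22×10⁻⁴ s⁻¹
Pressure gradient: |∂P/∂n| = 1000 Pa / 622000 m = 1.61×10⁻³ Pa/m
Geostrophic balance (pressure-gradient force = Coriolis force):
V_g = (1/(fρ)) |∂P/∂n| = 1.61×10⁻³ / (1.22×10⁻⁴ × 1.21) = 10.9 m/s

10.9 m s⁻¹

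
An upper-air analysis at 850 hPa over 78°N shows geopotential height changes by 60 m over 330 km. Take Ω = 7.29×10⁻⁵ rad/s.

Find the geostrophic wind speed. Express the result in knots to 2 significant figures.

Coriolis parameter at 78°N:
f = 2Ω sin φ = 2 × 7.29×10⁻⁵ × sin 78° = 1.43×10⁻⁴ s⁻¹
Height gradient: |∂Z/∂n| = 60 m / 330000 m = 1.82×10⁻⁴
On a pressure surface, geostrophic balance gives V_g = (g/f)|∂Z/∂n|:
V_g = 9.81 × 1.82×10⁻⁴ / 1.43×10⁻⁴ = 12.5 m/s
Converting: 12.5 m/s × 1.944 = 24 knots

24 knots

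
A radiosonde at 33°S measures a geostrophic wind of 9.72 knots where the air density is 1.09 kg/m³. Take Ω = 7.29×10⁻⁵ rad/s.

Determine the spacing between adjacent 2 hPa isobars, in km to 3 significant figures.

Coriolis parameter at 33°S:
f = 2Ω sin φ = 2 × 7.29×10⁻⁵ × sin 33° = 7.94×10⁻⁵ s⁻¹
Wind speed in SI: 9.72 knots = 5.00 m/s
Geostrophic balance rearranged: |∂P/∂n| = f ρ V_g
|∂P/∂n| = 7.94×10⁻⁵ × 1.09 × 5.00 = 4.33×10⁻⁴ Pa/m
Isobar spacing: Δn = ΔP/|∂P/∂n| = 200 Pa / 4.33×10⁻⁴ Pa/m = 462097 m ≈ 462 km

462 km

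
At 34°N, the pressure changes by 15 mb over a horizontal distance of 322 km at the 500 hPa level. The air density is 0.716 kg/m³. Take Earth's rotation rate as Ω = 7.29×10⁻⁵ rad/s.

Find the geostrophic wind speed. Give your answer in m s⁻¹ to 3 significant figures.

79.8 m s⁻¹

Coriolis parameter at 34°N:
f = 2Ω sin φ = 2 × 7.29×10⁻⁵ × sin 34° = 8.15×10⁻⁵ s⁻¹
Pressure gradient: |∂P/∂n| = 1500 Pa / 322000 m = 4.66×10⁻³ Pa/m
Geostrophic balance (pressure-gradient force = Coriolis force):
V_g = (1/(fρ)) |∂P/∂n| = 4.66×10⁻³ / (8.15×10⁻⁵ × 0.716) = 79.8 m/s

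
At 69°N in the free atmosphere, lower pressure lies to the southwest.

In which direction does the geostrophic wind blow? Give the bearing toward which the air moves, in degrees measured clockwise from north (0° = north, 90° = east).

315°

The pressure-gradient force points toward the southwest (bearing 225°).
Geostrophic balance: in the Northern Hemisphere the Coriolis force deflects motion to the right, so the geostrophic wind blows 90° to the right of the pressure-gradient force (low pressure on the left).
Rotating 225° by 90° clockwise gives 315° — the wind blows toward the northwest.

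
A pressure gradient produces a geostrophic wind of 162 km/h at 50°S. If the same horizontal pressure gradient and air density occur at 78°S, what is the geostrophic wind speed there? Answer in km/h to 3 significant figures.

127 km/h

With the same pressure gradient and density, V_g ∝ 1/f ∝ 1/sin φ.
V₂ = V₁ · sin φ₁ / sin φ₂ = 162 × sin 50° / sin 78°
V₂ = 162 × 0.7660/0.9781 = 127 km/h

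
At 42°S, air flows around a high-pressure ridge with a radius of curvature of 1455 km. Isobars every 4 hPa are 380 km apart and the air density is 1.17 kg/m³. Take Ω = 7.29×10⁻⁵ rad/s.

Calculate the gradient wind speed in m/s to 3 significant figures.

Coriolis parameter at 42°S:
f = 2Ω sin φ = 2 × 7.29×10⁻⁵ × sin 42° = 9.76×10⁻⁵ s⁻¹
Pressure gradient: |∂P/∂n| = 400 Pa / 380000 m = 1.05×10⁻³ Pa/m
Geostrophic speed: V_g = |∂P/∂n|/(fρ) = 1.05×10⁻³/(9.76×10⁻⁵ × 1.17) = 9.22 m/s
Around a high, pressure-gradient force acts outward with centrifugal, so Coriolis balances both:
fV = (1/ρ)|∂P/∂n| + V²/R  →  V² − fR·V + fR·V_g = 0
With fR = 9.76×10⁻⁵ × 1455×10³ m = 142 m/s:
V = [fR − √((fR)² − 4 fR V_g)]/2 = [142 − √(142² − 4×142×9.22)]/2 = 9.91 m/s
Supergeostrophic (V > V_g = 9.22 m/s), as expected around a high.

9.91 m/s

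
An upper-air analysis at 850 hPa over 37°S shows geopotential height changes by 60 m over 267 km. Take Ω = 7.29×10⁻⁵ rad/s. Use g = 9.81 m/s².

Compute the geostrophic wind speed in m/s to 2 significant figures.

Coriolis parameter at 37°S:
f = 2Ω sin φ = 2 × 7.29×10⁻⁵ × sin 37° = 8.77×10⁻⁵ s⁻¹
Height gradient: |∂Z/∂n| = 60 m / 267000 m = 2.25×10⁻⁴
On a pressure surface, geostrophic balance gives V_g = (g/f)|∂Z/∂n|:
V_g = 9.81 × 2.25×10⁻⁴ / 8.77×10⁻⁵ = 25.1 m/s

25 m/s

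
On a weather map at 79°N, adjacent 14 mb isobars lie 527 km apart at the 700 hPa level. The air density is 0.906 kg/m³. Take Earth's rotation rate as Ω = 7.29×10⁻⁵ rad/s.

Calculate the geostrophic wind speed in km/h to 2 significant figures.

74 km/h

Coriolis parameter at 79°N:
f = 2Ω sin φ = 2 × 7.29×10⁻⁵ × sin 79° = 1.43×10⁻⁴ s⁻¹
Pressure gradient: |∂P/∂n| = 1400 Pa / 527000 m = 2.66×10⁻³ Pa/m
Geostrophic balance (pressure-gradient force = Coriolis force):
V_g = (1/(fρ)) |∂P/∂n| = 2.66×10⁻³ / (1.43×10⁻⁴ × 0.906) = 20.5 m/s
Converting: 20.5 m/s × 3.6 = 74 km/h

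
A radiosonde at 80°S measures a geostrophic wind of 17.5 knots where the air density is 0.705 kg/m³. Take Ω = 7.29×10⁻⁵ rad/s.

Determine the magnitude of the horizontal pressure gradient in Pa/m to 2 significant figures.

Coriolis parameter at 80°S:
f = 2Ω sin φ = 2 × 7.29×10⁻⁵ × sin 80° = 1.44×10⁻⁴ s⁻¹
Wind speed in SI: 17.5 knots = 9.00 m/s
Geostrophic balance rearranged: |∂P/∂n| = f ρ V_g
|∂P/∂n| = 1.44×10⁻⁴ × 0.705 × 9.00 = 9.11×10⁻⁴ Pa/m

9.1×10⁻⁴ Pa/m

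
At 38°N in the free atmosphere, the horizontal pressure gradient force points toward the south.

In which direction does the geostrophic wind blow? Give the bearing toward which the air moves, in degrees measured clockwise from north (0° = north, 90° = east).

270°

The pressure-gradient force points toward the south (bearing 180°).
Geostrophic balance: in the Northern Hemisphere the Coriolis force deflects motion to the right, so the geostrophic wind blows 90° to the right of the pressure-gradient force (low pressure on the left).
Rotating 180° by 90° clockwise gives 270° — the wind blows toward the west.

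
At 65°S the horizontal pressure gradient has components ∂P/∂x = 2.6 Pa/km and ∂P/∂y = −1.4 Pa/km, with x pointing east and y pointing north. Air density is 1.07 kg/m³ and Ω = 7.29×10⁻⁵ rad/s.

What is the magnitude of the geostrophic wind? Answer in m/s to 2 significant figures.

21 m/s

Coriolis parameter at 65°S:
f = 2Ω sin φ = 2 × 7.29×10⁻⁵ × sin 65° = 1.32×10⁻⁴ s⁻¹
In the Southern Hemisphere f is negative: f = −1.32×10⁻⁴ s⁻¹.
Component geostrophic relations (x east, y north):
u_g = −(1/(fρ)) ∂P/∂y,  v_g = (1/(fρ)) ∂P/∂x
u_g = −(−1.4×10⁻³)/(−1.32×10⁻⁴ × 1.07) = −9.90 m/s;  v_g = (2.6×10⁻³)/(−1.32×10⁻⁴ × 1.07) = −18.4 m/s
|V_g| = √(u_g² + v_g²) = 20.9 m/s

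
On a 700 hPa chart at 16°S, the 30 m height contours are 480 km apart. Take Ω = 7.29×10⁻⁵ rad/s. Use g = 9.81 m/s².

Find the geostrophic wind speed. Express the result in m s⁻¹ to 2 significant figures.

15 m s⁻¹

Coriolis parameter at 16°S:
f = 2Ω sin φ = 2 × 7.29×10⁻⁵ × sin 16° = 4.02×10⁻⁵ s⁻¹
Height gradient: |∂Z/∂n| = 30 m / 480000 m = 6.25×10⁻⁵
On a pressure surface, geostrophic balance gives V_g = (g/f)|∂Z/∂n|:
V_g = 9.81 × 6.25×10⁻⁵ / 4.02×10⁻⁵ = 15.3 m/s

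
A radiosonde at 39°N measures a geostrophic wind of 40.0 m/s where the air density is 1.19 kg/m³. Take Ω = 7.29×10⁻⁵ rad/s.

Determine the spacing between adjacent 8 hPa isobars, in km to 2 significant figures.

180 km

Coriolis parameter at 39°N:
f = 2Ω sin φ = 2 × 7.29×10⁻⁵ × sin 39° = 9.18×10⁻⁵ s⁻¹
Geostrophic balance rearranged: |∂P/∂n| = f ρ V_g
|∂P/∂n| = 9.18×10⁻⁵ × 1.19 × 40.0 = 4.37×10⁻³ Pa/m
Isobar spacing: Δn = ΔP/|∂P/∂n| = 800 Pa / 4.37×10⁻³ Pa/m = 183170 m ≈ 180 km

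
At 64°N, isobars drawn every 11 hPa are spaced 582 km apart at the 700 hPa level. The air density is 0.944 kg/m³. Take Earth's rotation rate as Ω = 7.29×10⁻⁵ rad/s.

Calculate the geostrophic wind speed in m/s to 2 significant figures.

Coriolis parameter at 64°N:
f = 2Ω sin φ = 2 × 7.29×10⁻⁵ × sin 64° = 1.31×10⁻⁴ s⁻¹
Pressure gradient: |∂P/∂n| = 1100 Pa / 582000 m = 1.89×10⁻³ Pa/m
Geostrophic balance (pressure-gradient force = Coriolis force):
V_g = (1/(fρ)) |∂P/∂n| = 1.89×10⁻³ / (1.31×10⁻⁴ × 0.944) = 15.3 m/s

15 m/s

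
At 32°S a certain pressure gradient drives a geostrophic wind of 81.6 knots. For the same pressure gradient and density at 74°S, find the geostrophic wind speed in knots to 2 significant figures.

45 knots

With the same pressure gradient and density, V_g ∝ 1/f ∝ 1/sin φ.
V₂ = V₁ · sin φ₁ / sin φ₂ = 81.6 × sin 32° / sin 74°
V₂ = 81.6 × 0.5299/0.9613 = 45 knots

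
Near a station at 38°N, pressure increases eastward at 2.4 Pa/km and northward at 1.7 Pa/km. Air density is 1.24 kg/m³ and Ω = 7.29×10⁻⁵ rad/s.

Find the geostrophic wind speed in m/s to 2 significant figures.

26 m/s

Coriolis parameter at 38°N:
f = 2Ω sin φ = 2 × 7.29×10⁻⁵ × sin 38° = 8.98×10⁻⁵ s⁻¹
Component geostrophic relations (x east, y north):
u_g = −(1/(fρ)) ∂P/∂y,  v_g = (1/(fρ)) ∂P/∂x
u_g = −(1.7×10⁻³)/(8.98×10⁻⁵ × 1.24) = −15.3 m/s;  v_g = (2.4×10⁻³)/(8.98×10⁻⁵ × 1.24) = 21.6 m/s
|V_g| = √(u_g² + v_g²) = 26.4 m/s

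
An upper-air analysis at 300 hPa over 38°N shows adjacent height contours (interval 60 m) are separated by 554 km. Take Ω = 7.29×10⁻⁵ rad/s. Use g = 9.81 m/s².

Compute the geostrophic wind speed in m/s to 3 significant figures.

11.8 m/s

Coriolis parameter at 38°N:
f = 2Ω sin φ = 2 × 7.29×10⁻⁵ × sin 38° = 8.98×10⁻⁵ s⁻¹
Height gradient: |∂Z/∂n| = 60 m / 554000 m = 1.08×10⁻⁴
On a pressure surface, geostrophic balance gives V_g = (g/f)|∂Z/∂n|:
V_g = 9.81 × 1.08×10⁻⁴ / 8.98×10⁻⁵ = 11.8 m/s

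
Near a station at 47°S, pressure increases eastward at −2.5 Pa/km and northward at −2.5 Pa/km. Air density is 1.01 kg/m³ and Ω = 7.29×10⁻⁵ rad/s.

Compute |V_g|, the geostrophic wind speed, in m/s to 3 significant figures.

Coriolis parameter at 47°S:
f = 2Ω sin φ = 2 × 7.29×10⁻⁵ × sin 47° = 1.07×10⁻⁴ s⁻¹
In the Southern Hemisphere f is negative: f = −1.07×10⁻⁴ s⁻¹.
Component geostrophic relations (x east, y north):
u_g = −(1/(fρ)) ∂P/∂y,  v_g = (1/(fρ)) ∂P/∂x
u_g = −(−2.5×10⁻³)/(−1.07×10⁻⁴ × 1.01) = −23.2 m/s;  v_g = (−2.5×10⁻³)/(−1.07×10⁻⁴ × 1.01) = 23.2 m/s
|V_g| = √(u_g² + v_g²) = 32.8 m/s

32.8 m/s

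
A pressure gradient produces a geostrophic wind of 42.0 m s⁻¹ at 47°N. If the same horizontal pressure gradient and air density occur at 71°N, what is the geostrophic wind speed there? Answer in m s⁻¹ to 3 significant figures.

32.5 m s⁻¹

With the same pressure gradient and density, V_g ∝ 1/f ∝ 1/sin φ.
V₂ = V₁ · sin φ₁ / sin φ₂ = 42.0 × sin 47° / sin 71°
V₂ = 42.0 × 0.7314/0.9455 = 32.5 m s⁻¹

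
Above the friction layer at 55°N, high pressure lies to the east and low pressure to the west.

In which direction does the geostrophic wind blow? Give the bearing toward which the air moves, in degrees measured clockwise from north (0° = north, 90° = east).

000°

The pressure-gradient force points toward the west (bearing 270°).
Geostrophic balance: in the Northern Hemisphere the Coriolis force deflects motion to the right, so the geostrophic wind blows 90° to the right of the pressure-gradient force (low pressure on the left).
Rotating 270° by 90° clockwise gives 000° — the wind blows toward the north.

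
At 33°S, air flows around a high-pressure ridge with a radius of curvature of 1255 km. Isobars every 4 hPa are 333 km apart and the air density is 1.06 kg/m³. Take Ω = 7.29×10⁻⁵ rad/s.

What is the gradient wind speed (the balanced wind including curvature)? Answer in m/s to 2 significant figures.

Coriolis parameter at 33°S:
f = 2Ω sin φ = 2 × 7.29×10⁻⁵ × sin 33° = 7.94×10⁻⁵ s⁻¹
Pressure gradient: |∂P/∂n| = 400 Pa / 333000 m = 1.20×10⁻³ Pa/m
Geostrophic speed: V_g = |∂P/∂n|/(fρ) = 1.20×10⁻³/(7.94×10⁻⁵ × 1.06) = 14.3 m/s
Around a high, pressure-gradient force acts outward with centrifugal, so Coriolis balances both:
fV = (1/ρ)|∂P/∂n| + V²/R  →  V² − fR·V + fR·V_g = 0
With fR = 7.94×10⁻⁵ × 1255×10³ m = 99.7 m/s:
V = [fR − √((fR)² − 4 fR V_g)]/2 = [99.7 − √(99.7² − 4×99.7×14.3)]/2 = 17.3 m/s
Supergeostrophic (V > V_g = 14.3 m/s), as expected around a high.

17 m/s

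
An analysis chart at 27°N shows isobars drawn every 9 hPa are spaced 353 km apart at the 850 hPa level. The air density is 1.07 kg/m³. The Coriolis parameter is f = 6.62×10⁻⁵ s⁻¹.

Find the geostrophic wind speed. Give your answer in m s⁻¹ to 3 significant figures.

36.0 m s⁻¹

Pressure gradient: |∂P/∂n| = 900 Pa / 353000 m = 2.55×10⁻³ Pa/m
Geostrophic balance (pressure-gradient force = Coriolis force):
V_g = (1/(fρ)) |∂P/∂n| = 2.55×10⁻³ / (6.62×10⁻⁵ × 1.07) = 36.0 m/s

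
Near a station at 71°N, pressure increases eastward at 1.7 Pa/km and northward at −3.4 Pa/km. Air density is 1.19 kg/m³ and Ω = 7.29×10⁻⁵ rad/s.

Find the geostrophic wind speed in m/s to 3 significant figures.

Coriolis parameter at 71°N:
f = 2Ω sin φ = 2 × 7.29×10⁻⁵ × sin 71° = 1.38×10⁻⁴ s⁻¹
Component geostrophic relations (x east, y north):
u_g = −(1/(fρ)) ∂P/∂y,  v_g = (1/(fρ)) ∂P/∂x
u_g = −(−3.4×10⁻³)/(1.38×10⁻⁴ × 1.19) = 20.7 m/s;  v_g = (1.7×10⁻³)/(1.38×10⁻⁴ × 1.19) = 10.4 m/s
|V_g| = √(u_g² + v_g²) = 23.2 m/s

23.2 m/s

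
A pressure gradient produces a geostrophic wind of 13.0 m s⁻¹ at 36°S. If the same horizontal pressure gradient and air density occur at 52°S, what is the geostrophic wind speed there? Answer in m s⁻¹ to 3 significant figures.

With the same pressure gradient and density, V_g ∝ 1/f ∝ 1/sin φ.
V₂ = V₁ · sin φ₁ / sin φ₂ = 13.0 × sin 36° / sin 52°
V₂ = 13.0 × 0.5878/0.7880 = 9.70 m s⁻¹

9.70 m s⁻¹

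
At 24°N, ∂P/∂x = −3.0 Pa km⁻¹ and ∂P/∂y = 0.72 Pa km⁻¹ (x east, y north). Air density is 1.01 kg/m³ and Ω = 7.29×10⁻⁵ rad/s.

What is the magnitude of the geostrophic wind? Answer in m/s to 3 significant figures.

Coriolis parameter at 24°N:
f = 2Ω sin φ = 2 × 7.29×10⁻⁵ × sin 24° = 5.93×10⁻⁵ s⁻¹
Component geostrophic relations (x east, y north):
u_g = −(1/(fρ)) ∂P/∂y,  v_g = (1/(fρ)) ∂P/∂x
u_g = −(0.72×10⁻³)/(5.93×10⁻⁵ × 1.01) = −12.0 m/s;  v_g = (−3.0×10⁻³)/(5.93×10⁻⁵ × 1.01) = −50.1 m/s
|V_g| = √(u_g² + v_g²) = 51.5 m/s

51.5 m/s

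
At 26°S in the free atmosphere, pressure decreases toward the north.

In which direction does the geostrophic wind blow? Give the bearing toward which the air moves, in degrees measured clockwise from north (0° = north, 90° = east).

270°

The pressure-gradient force points toward the north (bearing 000°).
Geostrophic balance: in the Southern Hemisphere the Coriolis force deflects motion to the left, so the geostrophic wind blows 90° to the left of the pressure-gradient force (low pressure on the right).
Rotating 000° by 90° counterclockwise gives 270° — the wind blows toward the west.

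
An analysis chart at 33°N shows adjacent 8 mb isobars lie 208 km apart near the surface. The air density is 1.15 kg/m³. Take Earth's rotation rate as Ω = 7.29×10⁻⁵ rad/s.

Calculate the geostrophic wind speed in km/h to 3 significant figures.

Coriolis parameter at 33°N:
f = 2Ω sin φ = 2 × 7.29×10⁻⁵ × sin 33° = 7.94×10⁻⁵ s⁻¹
Pressure gradient: |∂P/∂n| = 800 Pa / 208000 m = 3.85×10⁻³ Pa/m
Geostrophic balance (pressure-gradient force = Coriolis force):
V_g = (1/(fρ)) |∂P/∂n| = 3.85×10⁻³ / (7.94×10⁻⁵ × 1.15) = 42.1 m/s
Converting: 42.1 m/s × 3.6 = 152 km/h

152 km/h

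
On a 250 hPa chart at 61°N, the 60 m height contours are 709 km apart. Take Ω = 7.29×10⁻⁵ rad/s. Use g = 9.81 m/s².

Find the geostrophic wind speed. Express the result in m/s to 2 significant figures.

6.5 m/s

Coriolis parameter at 61°N:
f = 2Ω sin φ = 2 × 7.29×10⁻⁵ × sin 61° = 1.28×10⁻⁴ s⁻¹
Height gradient: |∂Z/∂n| = 60 m / 709000 m = 8.46×10⁻⁵
On a pressure surface, geostrophic balance gives V_g = (g/f)|∂Z/∂n|:
V_g = 9.81 × 8.46×10⁻⁵ / 1.28×10⁻⁴ = 6.51 m/s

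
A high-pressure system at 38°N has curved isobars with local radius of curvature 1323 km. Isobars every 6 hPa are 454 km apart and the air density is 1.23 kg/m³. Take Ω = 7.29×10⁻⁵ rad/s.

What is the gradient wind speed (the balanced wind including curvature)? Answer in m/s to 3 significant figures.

13.5 m/s

Coriolis parameter at 38°N:
f = 2Ω sin φ = 2 × 7.29×10⁻⁵ × sin 38° = 8.98×10⁻⁵ s⁻¹
Pressure gradient: |∂P/∂n| = 600 Pa / 454000 m = 1.32×10⁻³ Pa/m
Geostrophic speed: V_g = |∂P/∂n|/(fρ) = 1.32×10⁻³/(8.98×10⁻⁵ × 1.23) = 12.0 m/s
Around a high, pressure-gradient force acts outward with centrifugal, so Coriolis balances both:
fV = (1/ρ)|∂P/∂n| + V²/R  →  V² − fR·V + fR·V_g = 0
With fR = 8.98×10⁻⁵ × 1323×10³ m = 119 m/s:
V = [fR − √((fR)² − 4 fR V_g)]/2 = [119 − √(119² − 4×119×12)]/2 = 13.5 m/s
Supergeostrophic (V > V_g = 12 m/s), as expected around a high.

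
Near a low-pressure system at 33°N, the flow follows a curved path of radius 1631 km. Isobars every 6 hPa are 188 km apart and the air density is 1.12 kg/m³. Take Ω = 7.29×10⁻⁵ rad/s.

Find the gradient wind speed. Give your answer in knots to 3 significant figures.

56.9 knots

Coriolis parameter at 33°N:
f = 2Ω sin φ = 2 × 7.29×10⁻⁵ × sin 33° = 7.94×10⁻⁵ s⁻¹
Pressure gradient: |∂P/∂n| = 600 Pa / 188000 m = 3.19×10⁻³ Pa/m
Geostrophic speed: V_g = |∂P/∂n|/(fρ) = 3.19×10⁻³/(7.94×10⁻⁵ × 1.12) = 35.9 m/s
Around a low, centrifugal force acts outward with Coriolis, so pressure-gradient force balances both:
(1/ρ)|∂P/∂n| = fV + V²/R  →  V² + fR·V − fR·V_g = 0
With fR = 7.94×10⁻⁵ × 1631×10³ m = 130 m/s:
V = [−fR + √((fR)² + 4 fR V_g)]/2 = [−130 + √(130² + 4×130×35.9)]/2 = 29.3 m/s
Subgeostrophic (V < V_g = 35.9 m/s), as expected around a low.
Converting: 29.3 m/s × 1.944 = 56.9 knots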